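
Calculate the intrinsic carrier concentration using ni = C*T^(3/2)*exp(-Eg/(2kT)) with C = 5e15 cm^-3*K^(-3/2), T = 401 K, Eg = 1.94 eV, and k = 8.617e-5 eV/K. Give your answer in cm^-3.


Step 1: Compute kT = 8.617e-5 * 401 = 0.03455417 eV
Step 2: Exponent = -Eg/(2kT) = -1.94/(2*0.03455417) = -28.07187
Step 3: T^(3/2) = 401^1.5 = 8030.02
Step 4: ni = 5e15 * 8030.02 * exp(-28.07187) = 2.58e+07 cm^-3

2.58e+07


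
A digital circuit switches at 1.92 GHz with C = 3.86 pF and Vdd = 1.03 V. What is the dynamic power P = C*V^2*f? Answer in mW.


Step 1: V^2 = 1.03^2 = 1.0609 V^2
Step 2: P = C*V^2*f = 3.86e-12 F * 1.0609 * 1.92e9 Hz
Step 3: P = 7.86254208e-03 W
Step 4: P = 7.863 mW

7.863


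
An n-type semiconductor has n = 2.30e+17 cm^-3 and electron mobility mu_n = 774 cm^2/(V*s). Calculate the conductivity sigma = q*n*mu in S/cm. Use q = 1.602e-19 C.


Step 1: sigma = q * n * mu
Step 2: sigma = 1.602e-19 * 2.30e+17 * 774
Step 3: sigma = 2.852e+01 S/cm

2.852e+01


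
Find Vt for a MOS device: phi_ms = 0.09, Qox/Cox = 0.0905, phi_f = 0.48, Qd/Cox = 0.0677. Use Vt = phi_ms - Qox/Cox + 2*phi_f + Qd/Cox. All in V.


Step 1: Vt = phi_ms - Qox/Cox + 2*phi_f + Qd/Cox
Step 2: Vt = 0.09 - 0.0905 + 2*0.48 + 0.0677
Step 3: Vt = 0.09 - 0.0905 + 0.96 + 0.0677
Step 4: Vt = 1.0272 V

1.0272


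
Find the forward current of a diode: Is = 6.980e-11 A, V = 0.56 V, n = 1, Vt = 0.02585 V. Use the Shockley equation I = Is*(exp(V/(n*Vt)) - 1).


Step 1: V/(n*Vt) = 0.56/(1*0.02585) = 21.6634
Step 2: exp(21.6634) = 2.5603e+09
Step 3: I = 6.980e-11 * (2.5603e+09 - 1) = 1.79e-01 A

1.79e-01


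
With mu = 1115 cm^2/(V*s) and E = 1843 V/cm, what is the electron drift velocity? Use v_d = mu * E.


Step 1: v_d = mu * E
Step 2: v_d = 1115 * 1843 = 2054945
Step 3: v_d = 2.05e+06 cm/s

2.05e+06


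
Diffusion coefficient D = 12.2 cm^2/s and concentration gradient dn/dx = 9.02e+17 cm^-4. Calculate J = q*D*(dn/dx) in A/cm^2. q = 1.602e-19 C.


Step 1: J = q * D * (dn/dx)
Step 2: J = 1.602e-19 * 12.2 * 9.02e+17
Step 3: J = 1.76e+00 A/cm^2

1.76e+00


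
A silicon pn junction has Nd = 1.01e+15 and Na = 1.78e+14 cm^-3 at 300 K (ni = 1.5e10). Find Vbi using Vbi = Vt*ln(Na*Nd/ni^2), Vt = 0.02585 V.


Step 1: Compute Na*Nd/ni^2 = 1.78e+14 * 1.01e+15 / (1.5e10)^2 = 7.9902e+08
Step 2: ln(7.9902e+08) = 20.4989
Step 3: Vbi = 0.02585 * 20.4989 = 0.53 V

0.53


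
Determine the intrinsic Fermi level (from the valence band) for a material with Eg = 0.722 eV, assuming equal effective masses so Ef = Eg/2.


Step 1: For an intrinsic semiconductor, the Fermi level sits at midgap.
Step 2: Ef = Eg / 2 = 0.722 / 2 = 0.361 eV

0.361


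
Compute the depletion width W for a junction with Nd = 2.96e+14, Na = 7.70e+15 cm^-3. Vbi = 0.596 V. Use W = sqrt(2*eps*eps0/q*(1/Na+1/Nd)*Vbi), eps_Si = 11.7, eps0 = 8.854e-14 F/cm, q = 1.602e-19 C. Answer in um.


Step 1: 1/Na + 1/Nd = 1/7.70e+15 + 1/2.96e+14 = 3.50825e-15
Step 2: 2*eps*eps0/q = 2*11.7*8.854e-14/1.602e-19 = 1.293281e+07
Step 3: W^2 = 1.293281e+07 * 3.50825e-15 * 0.596 = 2.70414e-08
Step 4: W = sqrt(2.70414e-08) = 1.644e-04 cm = 1.644 um

1.644


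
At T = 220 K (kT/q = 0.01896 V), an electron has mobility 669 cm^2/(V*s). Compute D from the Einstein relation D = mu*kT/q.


Step 1: D = mu * (kT/q)
Step 2: D = 669 * 0.01896
Step 3: D = 12.68 cm^2/s

12.68


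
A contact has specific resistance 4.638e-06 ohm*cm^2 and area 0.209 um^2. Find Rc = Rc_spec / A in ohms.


Step 1: Convert area to cm^2: 0.209 um^2 = 2.0900e-09 cm^2
Step 2: Rc = Rc_spec / A = 4.638e-06 / 2.0900e-09
Step 3: Rc = 2.22e+03 ohms

2.22e+03


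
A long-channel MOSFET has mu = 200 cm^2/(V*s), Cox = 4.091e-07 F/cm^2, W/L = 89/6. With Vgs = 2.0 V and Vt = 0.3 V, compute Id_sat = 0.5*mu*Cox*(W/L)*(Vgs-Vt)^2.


Step 1: Overdrive voltage Vov = Vgs - Vt = 2.0 - 0.3 = 1.7 V
Step 2: W/L = 89/6 = 14.8333
Step 3: Id = 0.5 * 200 * 4.091e-07 * 14.8333 * 1.7^2
Step 4: Id = 1.75e-03 A

1.75e-03


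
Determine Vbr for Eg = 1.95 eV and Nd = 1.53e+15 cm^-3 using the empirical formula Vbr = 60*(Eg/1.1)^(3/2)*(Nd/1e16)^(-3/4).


Step 1: Eg/1.1 = 1.95/1.1 = 1.772727
Step 2: (Eg/1.1)^1.5 = 1.772727^1.5 = 2.360276
Step 3: (Nd/1e16)^(-0.75) = (0.153)^(-0.75) = 4.087723
Step 4: Vbr = 60 * 2.360276 * 4.087723 = 578.9 V

578.9


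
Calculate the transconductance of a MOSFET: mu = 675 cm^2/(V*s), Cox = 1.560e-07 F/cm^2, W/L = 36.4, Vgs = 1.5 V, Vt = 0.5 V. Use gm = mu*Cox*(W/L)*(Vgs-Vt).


Step 1: Vov = Vgs - Vt = 1.5 - 0.5 = 1.0 V
Step 2: gm = mu * Cox * (W/L) * Vov
Step 3: gm = 675 * 1.560e-07 * 36.4 * 1.0 = 3.83e-03 S

3.83e-03


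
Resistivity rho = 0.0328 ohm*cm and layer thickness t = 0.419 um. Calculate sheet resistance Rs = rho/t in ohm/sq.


Step 1: Convert thickness to cm: t = 0.419 um = 4.1900e-05 cm
Step 2: Rs = rho / t = 0.0328 / 4.1900e-05
Step 3: Rs = 782.8 ohm/sq

782.8


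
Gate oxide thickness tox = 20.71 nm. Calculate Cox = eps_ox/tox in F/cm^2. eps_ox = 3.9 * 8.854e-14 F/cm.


Step 1: eps_ox = 3.9 * 8.854e-14 = 3.45306e-13 F/cm
Step 2: tox in cm = 20.71 nm * 1e-7 = 2.0710e-06 cm
Step 3: Cox = 3.45306e-13 / 2.0710e-06 = 1.67e-07 F/cm^2

1.67e-07


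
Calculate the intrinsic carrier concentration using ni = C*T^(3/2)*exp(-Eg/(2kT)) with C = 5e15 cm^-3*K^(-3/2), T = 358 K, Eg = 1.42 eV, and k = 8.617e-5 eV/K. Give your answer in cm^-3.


Step 1: Compute kT = 8.617e-5 * 358 = 0.03084886 eV
Step 2: Exponent = -Eg/(2kT) = -1.42/(2*0.03084886) = -23.01544
Step 3: T^(3/2) = 358^1.5 = 6773.68
Step 4: ni = 5e15 * 6773.68 * exp(-23.01544) = 3.42e+09 cm^-3

3.42e+09


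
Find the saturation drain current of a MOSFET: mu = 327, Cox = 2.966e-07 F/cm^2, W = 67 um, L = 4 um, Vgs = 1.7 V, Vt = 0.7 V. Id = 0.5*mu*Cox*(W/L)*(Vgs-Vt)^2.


Step 1: Overdrive voltage Vov = Vgs - Vt = 1.7 - 0.7 = 1.0 V
Step 2: W/L = 67/4 = 16.75
Step 3: Id = 0.5 * 327 * 2.966e-07 * 16.75 * 1.0^2
Step 4: Id = 8.12e-04 A

8.12e-04


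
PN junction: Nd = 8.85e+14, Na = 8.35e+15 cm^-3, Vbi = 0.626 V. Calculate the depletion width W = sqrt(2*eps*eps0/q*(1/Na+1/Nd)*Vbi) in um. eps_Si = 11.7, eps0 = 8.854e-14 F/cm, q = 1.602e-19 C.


Step 1: 1/Na + 1/Nd = 1/8.35e+15 + 1/8.85e+14 = 1.24970e-15
Step 2: 2*eps*eps0/q = 2*11.7*8.854e-14/1.602e-19 = 1.293281e+07
Step 3: W^2 = 1.293281e+07 * 1.24970e-15 * 0.626 = 1.01175e-08
Step 4: W = sqrt(1.01175e-08) = 1.006e-04 cm = 1.006 um

1.006


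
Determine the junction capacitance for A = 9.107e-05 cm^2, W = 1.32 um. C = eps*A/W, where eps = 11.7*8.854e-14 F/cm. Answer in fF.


Step 1: eps_Si = 11.7 * 8.854e-14 = 1.035918e-12 F/cm
Step 2: W in cm = 1.32 * 1e-4 = 1.32e-04 cm
Step 3: C = 1.035918e-12 * 9.107e-05 / 1.32e-04 = 7.147049e-13 F
Step 4: C = 714.7 fF

714.7


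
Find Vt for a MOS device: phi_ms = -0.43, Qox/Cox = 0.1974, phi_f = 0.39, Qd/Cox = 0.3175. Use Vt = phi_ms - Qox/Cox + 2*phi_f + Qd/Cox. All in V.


Step 1: Vt = phi_ms - Qox/Cox + 2*phi_f + Qd/Cox
Step 2: Vt = -0.43 - 0.1974 + 2*0.39 + 0.3175
Step 3: Vt = -0.43 - 0.1974 + 0.78 + 0.3175
Step 4: Vt = 0.4701 V

0.4701


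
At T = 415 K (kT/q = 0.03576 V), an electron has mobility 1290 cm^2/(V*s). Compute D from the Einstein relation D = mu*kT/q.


Step 1: D = mu * (kT/q)
Step 2: D = 1290 * 0.03576
Step 3: D = 46.13 cm^2/s

46.13


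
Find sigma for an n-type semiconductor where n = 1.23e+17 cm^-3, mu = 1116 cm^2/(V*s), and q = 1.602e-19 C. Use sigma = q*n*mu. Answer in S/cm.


Step 1: sigma = q * n * mu
Step 2: sigma = 1.602e-19 * 1.23e+17 * 1116
Step 3: sigma = 2.199e+01 S/cm

2.199e+01


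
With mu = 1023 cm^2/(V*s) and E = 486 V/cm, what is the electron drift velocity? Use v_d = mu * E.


Step 1: v_d = mu * E
Step 2: v_d = 1023 * 486 = 497178
Step 3: v_d = 4.97e+05 cm/s

4.97e+05


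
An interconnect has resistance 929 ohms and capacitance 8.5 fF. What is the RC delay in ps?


Step 1: tau = R * C
Step 2: tau = 929 * 8.5 fF = 929 * 8.5e-15 F
Step 3: tau = 7.8965e-12 s = 7.8965 ps

7.8965


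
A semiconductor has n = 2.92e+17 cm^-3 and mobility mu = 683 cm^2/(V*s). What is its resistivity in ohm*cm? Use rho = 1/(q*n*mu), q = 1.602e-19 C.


Step 1: sigma = q * n * mu = 1.602e-19 * 2.92e+17 * 683 = 3.19496e+01 S/cm
Step 2: rho = 1 / sigma = 1 / 3.19496e+01 = 0.0313 ohm*cm

0.0313


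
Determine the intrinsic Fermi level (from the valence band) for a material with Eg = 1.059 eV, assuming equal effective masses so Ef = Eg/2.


Step 1: For an intrinsic semiconductor, the Fermi level sits at midgap.
Step 2: Ef = Eg / 2 = 1.059 / 2 = 0.5295 eV

0.5295


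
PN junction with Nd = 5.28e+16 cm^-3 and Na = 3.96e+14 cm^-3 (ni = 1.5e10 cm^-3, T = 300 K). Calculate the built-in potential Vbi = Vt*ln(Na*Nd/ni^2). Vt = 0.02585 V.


Step 1: Compute Na*Nd/ni^2 = 3.96e+14 * 5.28e+16 / (1.5e10)^2 = 9.2928e+10
Step 2: ln(9.2928e+10) = 25.2551
Step 3: Vbi = 0.02585 * 25.2551 = 0.653 V

0.653


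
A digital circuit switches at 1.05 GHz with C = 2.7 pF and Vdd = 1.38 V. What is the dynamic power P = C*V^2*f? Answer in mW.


Step 1: V^2 = 1.38^2 = 1.9044 V^2
Step 2: P = C*V^2*f = 2.7e-12 F * 1.9044 * 1.05e9 Hz
Step 3: P = 5.398974e-03 W
Step 4: P = 5.399 mW

5.399


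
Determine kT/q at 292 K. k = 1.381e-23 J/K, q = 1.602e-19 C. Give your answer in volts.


Step 1: kT = 1.381e-23 * 292 = 4.03252e-21 J
Step 2: Vt = kT/q = 4.03252e-21 / 1.602e-19
Step 3: Vt = 0.02517 V

0.02517


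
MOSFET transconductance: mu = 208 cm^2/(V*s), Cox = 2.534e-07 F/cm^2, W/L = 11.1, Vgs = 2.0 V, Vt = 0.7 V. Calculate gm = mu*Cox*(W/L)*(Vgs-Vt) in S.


Step 1: Vov = Vgs - Vt = 2.0 - 0.7 = 1.3 V
Step 2: gm = mu * Cox * (W/L) * Vov
Step 3: gm = 208 * 2.534e-07 * 11.1 * 1.3 = 7.61e-04 S

7.61e-04


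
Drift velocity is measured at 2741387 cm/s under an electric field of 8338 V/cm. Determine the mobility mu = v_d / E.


Step 1: mu = v_d / E
Step 2: mu = 2741387 / 8338
Step 3: mu = 328.78 cm^2/(V*s)

328.78


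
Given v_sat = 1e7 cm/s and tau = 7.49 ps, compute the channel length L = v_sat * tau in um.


Step 1: tau in seconds = 7.49 ps * 1e-12 = 7.4900e-12 s
Step 2: L = v_sat * tau = 1e7 * 7.4900e-12 = 7.4900e-05 cm
Step 3: L in um = 7.4900e-05 * 1e4 = 0.749 um

0.749


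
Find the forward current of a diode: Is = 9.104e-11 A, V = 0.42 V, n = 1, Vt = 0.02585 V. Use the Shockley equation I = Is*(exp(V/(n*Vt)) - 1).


Step 1: V/(n*Vt) = 0.42/(1*0.02585) = 16.2476
Step 2: exp(16.2476) = 1.1383e+07
Step 3: I = 9.104e-11 * (1.1383e+07 - 1) = 1.04e-03 A

1.04e-03


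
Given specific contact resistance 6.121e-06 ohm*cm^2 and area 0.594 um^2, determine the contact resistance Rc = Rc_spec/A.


Step 1: Convert area to cm^2: 0.594 um^2 = 5.9400e-09 cm^2
Step 2: Rc = Rc_spec / A = 6.121e-06 / 5.9400e-09
Step 3: Rc = 1.03e+03 ohms

1.03e+03


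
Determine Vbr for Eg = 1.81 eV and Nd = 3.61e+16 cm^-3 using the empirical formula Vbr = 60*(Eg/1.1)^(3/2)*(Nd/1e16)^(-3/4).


Step 1: Eg/1.1 = 1.81/1.1 = 1.645455
Step 2: (Eg/1.1)^1.5 = 1.645455^1.5 = 2.110712
Step 3: (Nd/1e16)^(-0.75) = (3.61)^(-0.75) = 0.381830
Step 4: Vbr = 60 * 2.110712 * 0.381830 = 48.4 V

48.4


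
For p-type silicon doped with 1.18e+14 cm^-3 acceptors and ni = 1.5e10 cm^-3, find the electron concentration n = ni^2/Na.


Step 1: Majority hole concentration p ≈ Na = 1.18e+14 cm^-3
Step 2: n = ni^2 / Na = (1.5e10)^2 / 1.18e+14
Step 3: n = 1.91e+06 cm^-3

1.91e+06


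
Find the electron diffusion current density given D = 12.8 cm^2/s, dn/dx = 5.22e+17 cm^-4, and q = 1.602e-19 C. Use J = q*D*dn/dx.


Step 1: J = q * D * (dn/dx)
Step 2: J = 1.602e-19 * 12.8 * 5.22e+17
Step 3: J = 1.07e+00 A/cm^2

1.07e+00


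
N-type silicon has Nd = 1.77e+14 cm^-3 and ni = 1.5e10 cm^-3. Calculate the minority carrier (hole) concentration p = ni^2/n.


Step 1: Since Nd >> ni, n ≈ Nd = 1.77e+14 cm^-3
Step 2: p = ni^2 / n = (1.5e10)^2 / 1.77e+14
Step 3: p = 2.25e20 / 1.77e+14 = 1.27e+06 cm^-3

1.27e+06


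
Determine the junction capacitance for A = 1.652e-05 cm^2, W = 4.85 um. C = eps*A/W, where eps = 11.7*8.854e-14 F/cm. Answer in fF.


Step 1: eps_Si = 11.7 * 8.854e-14 = 1.035918e-12 F/cm
Step 2: W in cm = 4.85 * 1e-4 = 4.85e-04 cm
Step 3: C = 1.035918e-12 * 1.652e-05 / 4.85e-04 = 3.528529e-14 F
Step 4: C = 35.29 fF

35.29


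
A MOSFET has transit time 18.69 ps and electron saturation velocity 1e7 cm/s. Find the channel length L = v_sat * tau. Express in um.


Step 1: tau in seconds = 18.69 ps * 1e-12 = 1.8690e-11 s
Step 2: L = v_sat * tau = 1e7 * 1.8690e-11 = 1.8690e-04 cm
Step 3: L in um = 1.8690e-04 * 1e4 = 1.869 um

1.869


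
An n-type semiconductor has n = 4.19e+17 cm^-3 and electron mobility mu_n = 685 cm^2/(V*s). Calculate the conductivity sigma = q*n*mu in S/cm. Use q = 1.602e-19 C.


Step 1: sigma = q * n * mu
Step 2: sigma = 1.602e-19 * 4.19e+17 * 685
Step 3: sigma = 4.598e+01 S/cm

4.598e+01


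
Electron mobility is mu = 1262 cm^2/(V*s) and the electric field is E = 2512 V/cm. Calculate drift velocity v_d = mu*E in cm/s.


Step 1: v_d = mu * E
Step 2: v_d = 1262 * 2512 = 3170144
Step 3: v_d = 3.17e+06 cm/s

3.17e+06


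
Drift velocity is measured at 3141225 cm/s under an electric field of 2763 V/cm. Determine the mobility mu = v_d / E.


Step 1: mu = v_d / E
Step 2: mu = 3141225 / 2763
Step 3: mu = 1136.89 cm^2/(V*s)

1136.89


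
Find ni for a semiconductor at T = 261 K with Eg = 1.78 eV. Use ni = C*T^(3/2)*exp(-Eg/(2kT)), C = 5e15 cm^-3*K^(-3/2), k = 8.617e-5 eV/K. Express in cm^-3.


Step 1: Compute kT = 8.617e-5 * 261 = 0.02249037 eV
Step 2: Exponent = -Eg/(2kT) = -1.78/(2*0.02249037) = -39.57249
Step 3: T^(3/2) = 261^1.5 = 4216.58
Step 4: ni = 5e15 * 4216.58 * exp(-39.57249) = 1.37e+02 cm^-3

1.37e+02


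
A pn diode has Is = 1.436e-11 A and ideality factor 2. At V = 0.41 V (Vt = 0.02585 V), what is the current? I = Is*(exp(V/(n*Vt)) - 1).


Step 1: V/(n*Vt) = 0.41/(2*0.02585) = 7.9304
Step 2: exp(7.9304) = 2.7805e+03
Step 3: I = 1.436e-11 * (2.7805e+03 - 1) = 3.99e-08 A

3.99e-08


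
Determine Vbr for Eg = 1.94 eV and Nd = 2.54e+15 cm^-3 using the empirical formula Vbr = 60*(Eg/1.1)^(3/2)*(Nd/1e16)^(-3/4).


Step 1: Eg/1.1 = 1.94/1.1 = 1.763636
Step 2: (Eg/1.1)^1.5 = 1.763636^1.5 = 2.342143
Step 3: (Nd/1e16)^(-0.75) = (0.254)^(-0.75) = 2.794954
Step 4: Vbr = 60 * 2.342143 * 2.794954 = 392.8 V

392.8


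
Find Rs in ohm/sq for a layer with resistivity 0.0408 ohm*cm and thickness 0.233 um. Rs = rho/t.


Step 1: Convert thickness to cm: t = 0.233 um = 2.3300e-05 cm
Step 2: Rs = rho / t = 0.0408 / 2.3300e-05
Step 3: Rs = 1751.1 ohm/sq

1751.1


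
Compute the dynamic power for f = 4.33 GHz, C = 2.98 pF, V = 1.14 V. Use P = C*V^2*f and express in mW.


Step 1: V^2 = 1.14^2 = 1.2996 V^2
Step 2: P = C*V^2*f = 2.98e-12 F * 1.2996 * 4.33e9 Hz
Step 3: P = 1.676925864e-02 W
Step 4: P = 16.769 mW

16.769


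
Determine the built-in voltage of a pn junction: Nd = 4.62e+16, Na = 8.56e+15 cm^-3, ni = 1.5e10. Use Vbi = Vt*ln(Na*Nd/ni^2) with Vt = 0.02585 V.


Step 1: Compute Na*Nd/ni^2 = 8.56e+15 * 4.62e+16 / (1.5e10)^2 = 1.7577e+12
Step 2: ln(1.7577e+12) = 28.1950
Step 3: Vbi = 0.02585 * 28.1950 = 0.729 V

0.729


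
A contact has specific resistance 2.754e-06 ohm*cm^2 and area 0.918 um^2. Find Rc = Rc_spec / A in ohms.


Step 1: Convert area to cm^2: 0.918 um^2 = 9.1800e-09 cm^2
Step 2: Rc = Rc_spec / A = 2.754e-06 / 9.1800e-09
Step 3: Rc = 3.00e+02 ohms

3.00e+02


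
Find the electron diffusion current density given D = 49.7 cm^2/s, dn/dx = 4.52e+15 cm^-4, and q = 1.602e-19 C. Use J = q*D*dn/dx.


Step 1: J = q * D * (dn/dx)
Step 2: J = 1.602e-19 * 49.7 * 4.52e+15
Step 3: J = 3.60e-02 A/cm^2

3.60e-02


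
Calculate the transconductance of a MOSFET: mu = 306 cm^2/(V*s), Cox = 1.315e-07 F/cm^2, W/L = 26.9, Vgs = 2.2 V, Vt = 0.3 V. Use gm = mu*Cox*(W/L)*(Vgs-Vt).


Step 1: Vov = Vgs - Vt = 2.2 - 0.3 = 1.9 V
Step 2: gm = mu * Cox * (W/L) * Vov
Step 3: gm = 306 * 1.315e-07 * 26.9 * 1.9 = 2.06e-03 S

2.06e-03


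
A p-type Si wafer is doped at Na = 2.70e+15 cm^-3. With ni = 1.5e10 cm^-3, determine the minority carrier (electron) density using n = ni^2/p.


Step 1: Majority hole concentration p ≈ Na = 2.70e+15 cm^-3
Step 2: n = ni^2 / Na = (1.5e10)^2 / 2.70e+15
Step 3: n = 8.33e+04 cm^-3

8.33e+04


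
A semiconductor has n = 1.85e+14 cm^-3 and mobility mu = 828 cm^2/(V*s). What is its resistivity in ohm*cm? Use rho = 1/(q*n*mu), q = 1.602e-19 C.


Step 1: sigma = q * n * mu = 1.602e-19 * 1.85e+14 * 828 = 2.45394e-02 S/cm
Step 2: rho = 1 / sigma = 1 / 2.45394e-02 = 40.75 ohm*cm

40.75


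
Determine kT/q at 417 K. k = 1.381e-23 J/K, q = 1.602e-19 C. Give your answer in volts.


Step 1: kT = 1.381e-23 * 417 = 5.75877e-21 J
Step 2: Vt = kT/q = 5.75877e-21 / 1.602e-19
Step 3: Vt = 0.03595 V

0.03595


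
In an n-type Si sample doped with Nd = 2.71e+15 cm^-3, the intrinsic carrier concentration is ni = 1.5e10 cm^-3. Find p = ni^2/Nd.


Step 1: Since Nd >> ni, n ≈ Nd = 2.71e+15 cm^-3
Step 2: p = ni^2 / n = (1.5e10)^2 / 2.71e+15
Step 3: p = 2.25e20 / 2.71e+15 = 8.30e+04 cm^-3

8.30e+04


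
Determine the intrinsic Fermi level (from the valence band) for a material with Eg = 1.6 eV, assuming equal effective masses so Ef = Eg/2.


Step 1: For an intrinsic semiconductor, the Fermi level sits at midgap.
Step 2: Ef = Eg / 2 = 1.6 / 2 = 0.8 eV

0.8


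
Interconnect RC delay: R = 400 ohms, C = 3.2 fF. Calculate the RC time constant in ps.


Step 1: tau = R * C
Step 2: tau = 400 * 3.2 fF = 400 * 3.2e-15 F
Step 3: tau = 1.28e-12 s = 1.28 ps

1.28


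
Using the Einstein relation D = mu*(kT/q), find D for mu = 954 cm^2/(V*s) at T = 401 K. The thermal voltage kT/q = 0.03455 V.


Step 1: D = mu * (kT/q)
Step 2: D = 954 * 0.03455
Step 3: D = 32.96 cm^2/s

32.96


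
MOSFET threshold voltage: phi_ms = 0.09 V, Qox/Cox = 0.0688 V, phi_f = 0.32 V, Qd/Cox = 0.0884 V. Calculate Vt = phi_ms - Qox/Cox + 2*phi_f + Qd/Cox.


Step 1: Vt = phi_ms - Qox/Cox + 2*phi_f + Qd/Cox
Step 2: Vt = 0.09 - 0.0688 + 2*0.32 + 0.0884
Step 3: Vt = 0.09 - 0.0688 + 0.64 + 0.0884
Step 4: Vt = 0.7496 V

0.7496


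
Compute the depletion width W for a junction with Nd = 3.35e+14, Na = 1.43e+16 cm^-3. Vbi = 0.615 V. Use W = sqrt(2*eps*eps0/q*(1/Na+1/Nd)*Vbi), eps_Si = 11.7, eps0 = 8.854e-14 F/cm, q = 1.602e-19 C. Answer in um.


Step 1: 1/Na + 1/Nd = 1/1.43e+16 + 1/3.35e+14 = 3.05500e-15
Step 2: 2*eps*eps0/q = 2*11.7*8.854e-14/1.602e-19 = 1.293281e+07
Step 3: W^2 = 1.293281e+07 * 3.05500e-15 * 0.615 = 2.42985e-08
Step 4: W = sqrt(2.42985e-08) = 1.559e-04 cm = 1.559 um

1.559


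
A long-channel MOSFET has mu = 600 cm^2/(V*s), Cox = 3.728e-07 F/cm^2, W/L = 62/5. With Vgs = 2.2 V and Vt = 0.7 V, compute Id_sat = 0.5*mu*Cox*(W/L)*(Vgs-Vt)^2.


Step 1: Overdrive voltage Vov = Vgs - Vt = 2.2 - 0.7 = 1.5 V
Step 2: W/L = 62/5 = 12.4
Step 3: Id = 0.5 * 600 * 3.728e-07 * 12.4 * 1.5^2
Step 4: Id = 3.12e-03 A

3.12e-03


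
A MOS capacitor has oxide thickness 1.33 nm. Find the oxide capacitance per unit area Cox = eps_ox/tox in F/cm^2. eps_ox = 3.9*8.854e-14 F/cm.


Step 1: eps_ox = 3.9 * 8.854e-14 = 3.45306e-13 F/cm
Step 2: tox in cm = 1.33 nm * 1e-7 = 1.3300e-07 cm
Step 3: Cox = 3.45306e-13 / 1.3300e-07 = 2.60e-06 F/cm^2

2.60e-06


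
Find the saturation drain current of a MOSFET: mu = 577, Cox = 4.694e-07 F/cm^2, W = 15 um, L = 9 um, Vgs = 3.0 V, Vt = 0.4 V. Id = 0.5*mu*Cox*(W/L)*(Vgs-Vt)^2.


Step 1: Overdrive voltage Vov = Vgs - Vt = 3.0 - 0.4 = 2.6 V
Step 2: W/L = 15/9 = 1.66667
Step 3: Id = 0.5 * 577 * 4.694e-07 * 1.66667 * 2.6^2
Step 4: Id = 1.53e-03 A

1.53e-03


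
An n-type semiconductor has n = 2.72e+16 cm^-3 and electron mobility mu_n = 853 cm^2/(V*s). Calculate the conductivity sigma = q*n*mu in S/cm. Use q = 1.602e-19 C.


Step 1: sigma = q * n * mu
Step 2: sigma = 1.602e-19 * 2.72e+16 * 853
Step 3: sigma = 3.717e+00 S/cm

3.717e+00


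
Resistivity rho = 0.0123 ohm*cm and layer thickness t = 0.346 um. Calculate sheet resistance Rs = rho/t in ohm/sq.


Step 1: Convert thickness to cm: t = 0.346 um = 3.4600e-05 cm
Step 2: Rs = rho / t = 0.0123 / 3.4600e-05
Step 3: Rs = 355.5 ohm/sq

355.5


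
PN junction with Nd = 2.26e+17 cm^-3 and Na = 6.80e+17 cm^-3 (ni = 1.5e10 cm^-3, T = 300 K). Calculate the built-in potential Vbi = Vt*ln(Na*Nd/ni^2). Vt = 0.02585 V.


Step 1: Compute Na*Nd/ni^2 = 6.80e+17 * 2.26e+17 / (1.5e10)^2 = 6.8302e+14
Step 2: ln(6.8302e+14) = 34.1575
Step 3: Vbi = 0.02585 * 34.1575 = 0.883 V

0.883


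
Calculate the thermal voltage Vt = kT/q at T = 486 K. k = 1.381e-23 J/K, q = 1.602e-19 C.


Step 1: kT = 1.381e-23 * 486 = 6.71166e-21 J
Step 2: Vt = kT/q = 6.71166e-21 / 1.602e-19
Step 3: Vt = 0.0419 V

0.0419


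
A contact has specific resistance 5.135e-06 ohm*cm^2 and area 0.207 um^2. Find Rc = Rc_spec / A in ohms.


Step 1: Convert area to cm^2: 0.207 um^2 = 2.0700e-09 cm^2
Step 2: Rc = Rc_spec / A = 5.135e-06 / 2.0700e-09
Step 3: Rc = 2.48e+03 ohms

2.48e+03


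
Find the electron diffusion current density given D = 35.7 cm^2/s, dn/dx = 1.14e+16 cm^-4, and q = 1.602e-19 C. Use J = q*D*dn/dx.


Step 1: J = q * D * (dn/dx)
Step 2: J = 1.602e-19 * 35.7 * 1.14e+16
Step 3: J = 6.52e-02 A/cm^2

6.52e-02


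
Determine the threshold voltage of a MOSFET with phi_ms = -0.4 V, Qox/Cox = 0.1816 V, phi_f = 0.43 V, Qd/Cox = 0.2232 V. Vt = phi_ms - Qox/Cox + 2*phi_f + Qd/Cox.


Step 1: Vt = phi_ms - Qox/Cox + 2*phi_f + Qd/Cox
Step 2: Vt = -0.4 - 0.1816 + 2*0.43 + 0.2232
Step 3: Vt = -0.4 - 0.1816 + 0.86 + 0.2232
Step 4: Vt = 0.5016 V

0.5016


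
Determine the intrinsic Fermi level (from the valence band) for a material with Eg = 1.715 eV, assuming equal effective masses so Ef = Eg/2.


Step 1: For an intrinsic semiconductor, the Fermi level sits at midgap.
Step 2: Ef = Eg / 2 = 1.715 / 2 = 0.8575 eV

0.8575


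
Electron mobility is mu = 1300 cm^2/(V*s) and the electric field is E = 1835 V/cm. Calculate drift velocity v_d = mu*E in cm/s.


Step 1: v_d = mu * E
Step 2: v_d = 1300 * 1835 = 2385500
Step 3: v_d = 2.39e+06 cm/s

2.39e+06


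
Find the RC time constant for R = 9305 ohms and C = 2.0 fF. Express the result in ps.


Step 1: tau = R * C
Step 2: tau = 9305 * 2.0 fF = 9305 * 2.0e-15 F
Step 3: tau = 1.861e-11 s = 18.61 ps

18.61


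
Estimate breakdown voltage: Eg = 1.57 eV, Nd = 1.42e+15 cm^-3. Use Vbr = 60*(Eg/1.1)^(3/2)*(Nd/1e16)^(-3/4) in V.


Step 1: Eg/1.1 = 1.57/1.1 = 1.427273
Step 2: (Eg/1.1)^1.5 = 1.427273^1.5 = 1.705142
Step 3: (Nd/1e16)^(-0.75) = (0.142)^(-0.75) = 4.322985
Step 4: Vbr = 60 * 1.705142 * 4.322985 = 442.3 V

442.3


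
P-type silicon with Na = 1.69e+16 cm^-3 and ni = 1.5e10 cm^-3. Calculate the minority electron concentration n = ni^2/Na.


Step 1: Majority hole concentration p ≈ Na = 1.69e+16 cm^-3
Step 2: n = ni^2 / Na = (1.5e10)^2 / 1.69e+16
Step 3: n = 1.33e+04 cm^-3

1.33e+04


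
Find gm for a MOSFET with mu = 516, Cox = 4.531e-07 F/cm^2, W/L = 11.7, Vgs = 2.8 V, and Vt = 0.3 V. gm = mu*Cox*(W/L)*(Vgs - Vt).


Step 1: Vov = Vgs - Vt = 2.8 - 0.3 = 2.5 V
Step 2: gm = mu * Cox * (W/L) * Vov
Step 3: gm = 516 * 4.531e-07 * 11.7 * 2.5 = 6.84e-03 S

6.84e-03


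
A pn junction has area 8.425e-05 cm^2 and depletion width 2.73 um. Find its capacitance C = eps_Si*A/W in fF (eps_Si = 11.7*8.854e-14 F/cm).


Step 1: eps_Si = 11.7 * 8.854e-14 = 1.035918e-12 F/cm
Step 2: W in cm = 2.73 * 1e-4 = 2.73e-04 cm
Step 3: C = 1.035918e-12 * 8.425e-05 / 2.73e-04 = 3.196926e-13 F
Step 4: C = 319.69 fF

319.69


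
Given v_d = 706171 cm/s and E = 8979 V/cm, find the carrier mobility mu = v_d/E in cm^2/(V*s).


Step 1: mu = v_d / E
Step 2: mu = 706171 / 8979
Step 3: mu = 78.65 cm^2/(V*s)

78.65


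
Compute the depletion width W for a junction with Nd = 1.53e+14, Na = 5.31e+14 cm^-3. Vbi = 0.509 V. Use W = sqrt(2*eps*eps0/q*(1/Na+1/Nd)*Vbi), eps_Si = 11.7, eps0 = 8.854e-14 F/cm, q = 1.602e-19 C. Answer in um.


Step 1: 1/Na + 1/Nd = 1/5.31e+14 + 1/1.53e+14 = 8.41919e-15
Step 2: 2*eps*eps0/q = 2*11.7*8.854e-14/1.602e-19 = 1.293281e+07
Step 3: W^2 = 1.293281e+07 * 8.41919e-15 * 0.509 = 5.54218e-08
Step 4: W = sqrt(5.54218e-08) = 2.354e-04 cm = 2.354 um

2.354


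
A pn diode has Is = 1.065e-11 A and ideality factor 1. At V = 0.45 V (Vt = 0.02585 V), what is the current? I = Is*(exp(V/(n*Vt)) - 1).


Step 1: V/(n*Vt) = 0.45/(1*0.02585) = 17.4081
Step 2: exp(17.4081) = 3.6328e+07
Step 3: I = 1.065e-11 * (3.6328e+07 - 1) = 3.87e-04 A

3.87e-04


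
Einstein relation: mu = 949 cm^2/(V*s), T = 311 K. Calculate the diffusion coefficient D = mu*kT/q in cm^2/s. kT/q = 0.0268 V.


Step 1: D = mu * (kT/q)
Step 2: D = 949 * 0.0268
Step 3: D = 25.43 cm^2/s

25.43


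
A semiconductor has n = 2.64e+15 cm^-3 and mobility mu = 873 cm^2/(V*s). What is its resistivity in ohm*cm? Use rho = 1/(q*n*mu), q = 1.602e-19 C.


Step 1: sigma = q * n * mu = 1.602e-19 * 2.64e+15 * 873 = 3.69216e-01 S/cm
Step 2: rho = 1 / sigma = 1 / 3.69216e-01 = 2.708 ohm*cm

2.708


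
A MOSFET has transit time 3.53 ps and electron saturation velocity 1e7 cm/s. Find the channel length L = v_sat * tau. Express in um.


Step 1: tau in seconds = 3.53 ps * 1e-12 = 3.5300e-12 s
Step 2: L = v_sat * tau = 1e7 * 3.5300e-12 = 3.5300e-05 cm
Step 3: L in um = 3.5300e-05 * 1e4 = 0.353 um

0.353


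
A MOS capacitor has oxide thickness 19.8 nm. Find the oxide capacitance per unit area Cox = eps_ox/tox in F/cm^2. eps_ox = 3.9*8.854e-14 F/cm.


Step 1: eps_ox = 3.9 * 8.854e-14 = 3.45306e-13 F/cm
Step 2: tox in cm = 19.8 nm * 1e-7 = 1.9800e-06 cm
Step 3: Cox = 3.45306e-13 / 1.9800e-06 = 1.74e-07 F/cm^2

1.74e-07


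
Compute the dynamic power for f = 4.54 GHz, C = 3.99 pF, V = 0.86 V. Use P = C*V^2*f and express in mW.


Step 1: V^2 = 0.86^2 = 0.7396 V^2
Step 2: P = C*V^2*f = 3.99e-12 F * 0.7396 * 4.54e9 Hz
Step 3: P = 1.339755816e-02 W
Step 4: P = 13.398 mW

13.398


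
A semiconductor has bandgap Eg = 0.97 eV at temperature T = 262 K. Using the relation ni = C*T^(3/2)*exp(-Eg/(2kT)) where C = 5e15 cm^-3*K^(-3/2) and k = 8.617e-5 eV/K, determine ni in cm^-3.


Step 1: Compute kT = 8.617e-5 * 262 = 0.02257654 eV
Step 2: Exponent = -Eg/(2kT) = -0.97/(2*0.02257654) = -21.48248
Step 3: T^(3/2) = 262^1.5 = 4240.84
Step 4: ni = 5e15 * 4240.84 * exp(-21.48248) = 9.92e+09 cm^-3

9.92e+09


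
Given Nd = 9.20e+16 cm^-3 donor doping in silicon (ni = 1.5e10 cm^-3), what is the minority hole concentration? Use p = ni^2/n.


Step 1: Since Nd >> ni, n ≈ Nd = 9.20e+16 cm^-3
Step 2: p = ni^2 / n = (1.5e10)^2 / 9.20e+16
Step 3: p = 2.25e20 / 9.20e+16 = 2.45e+03 cm^-3

2.45e+03


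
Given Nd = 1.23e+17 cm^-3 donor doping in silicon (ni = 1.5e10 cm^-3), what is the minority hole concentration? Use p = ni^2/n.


Step 1: Since Nd >> ni, n ≈ Nd = 1.23e+17 cm^-3
Step 2: p = ni^2 / n = (1.5e10)^2 / 1.23e+17
Step 3: p = 2.25e20 / 1.23e+17 = 1.83e+03 cm^-3

1.83e+03


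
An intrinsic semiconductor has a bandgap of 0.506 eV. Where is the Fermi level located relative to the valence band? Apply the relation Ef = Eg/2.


Step 1: For an intrinsic semiconductor, the Fermi level sits at midgap.
Step 2: Ef = Eg / 2 = 0.506 / 2 = 0.253 eV

0.253


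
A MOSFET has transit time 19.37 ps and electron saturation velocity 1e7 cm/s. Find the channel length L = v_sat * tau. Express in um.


Step 1: tau in seconds = 19.37 ps * 1e-12 = 1.9370e-11 s
Step 2: L = v_sat * tau = 1e7 * 1.9370e-11 = 1.9370e-04 cm
Step 3: L in um = 1.9370e-04 * 1e4 = 1.937 um

1.937


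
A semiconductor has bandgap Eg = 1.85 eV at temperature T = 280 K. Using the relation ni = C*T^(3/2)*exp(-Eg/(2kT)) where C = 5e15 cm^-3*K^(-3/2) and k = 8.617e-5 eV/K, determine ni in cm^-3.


Step 1: Compute kT = 8.617e-5 * 280 = 0.0241276 eV
Step 2: Exponent = -Eg/(2kT) = -1.85/(2*0.0241276) = -38.33784
Step 3: T^(3/2) = 280^1.5 = 4685.30
Step 4: ni = 5e15 * 4685.30 * exp(-38.33784) = 5.25e+02 cm^-3

5.25e+02


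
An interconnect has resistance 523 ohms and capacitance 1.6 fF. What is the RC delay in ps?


Step 1: tau = R * C
Step 2: tau = 523 * 1.6 fF = 523 * 1.6e-15 F
Step 3: tau = 8.368e-13 s = 0.8368 ps

0.8368


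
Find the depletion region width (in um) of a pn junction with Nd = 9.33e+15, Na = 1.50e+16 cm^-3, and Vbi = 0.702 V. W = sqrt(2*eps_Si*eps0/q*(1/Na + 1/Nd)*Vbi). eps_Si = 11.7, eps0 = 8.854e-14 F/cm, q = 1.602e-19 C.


Step 1: 1/Na + 1/Nd = 1/1.50e+16 + 1/9.33e+15 = 1.73848e-16
Step 2: 2*eps*eps0/q = 2*11.7*8.854e-14/1.602e-19 = 1.293281e+07
Step 3: W^2 = 1.293281e+07 * 1.73848e-16 * 0.702 = 1.57834e-09
Step 4: W = sqrt(1.57834e-09) = 3.973e-05 cm = 0.3973 um

0.3973


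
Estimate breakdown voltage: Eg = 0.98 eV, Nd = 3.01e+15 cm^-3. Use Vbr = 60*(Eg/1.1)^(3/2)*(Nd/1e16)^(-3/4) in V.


Step 1: Eg/1.1 = 0.98/1.1 = 0.890909
Step 2: (Eg/1.1)^1.5 = 0.890909^1.5 = 0.840911
Step 3: (Nd/1e16)^(-0.75) = (0.301)^(-0.75) = 2.460793
Step 4: Vbr = 60 * 0.840911 * 2.460793 = 124.2 V

124.2


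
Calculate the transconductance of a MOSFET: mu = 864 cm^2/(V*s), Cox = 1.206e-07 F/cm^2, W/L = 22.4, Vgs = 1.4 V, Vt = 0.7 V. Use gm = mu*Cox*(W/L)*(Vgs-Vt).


Step 1: Vov = Vgs - Vt = 1.4 - 0.7 = 0.7 V
Step 2: gm = mu * Cox * (W/L) * Vov
Step 3: gm = 864 * 1.206e-07 * 22.4 * 0.7 = 1.63e-03 S

1.63e-03


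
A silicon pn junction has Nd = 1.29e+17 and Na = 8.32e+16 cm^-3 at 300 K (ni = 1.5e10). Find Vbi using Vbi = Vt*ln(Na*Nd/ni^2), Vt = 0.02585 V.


Step 1: Compute Na*Nd/ni^2 = 8.32e+16 * 1.29e+17 / (1.5e10)^2 = 4.7701e+13
Step 2: ln(4.7701e+13) = 31.4960
Step 3: Vbi = 0.02585 * 31.4960 = 0.814 V

0.814


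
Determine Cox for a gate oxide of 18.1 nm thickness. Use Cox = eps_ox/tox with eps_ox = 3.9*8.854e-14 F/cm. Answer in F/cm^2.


Step 1: eps_ox = 3.9 * 8.854e-14 = 3.45306e-13 F/cm
Step 2: tox in cm = 18.1 nm * 1e-7 = 1.8100e-06 cm
Step 3: Cox = 3.45306e-13 / 1.8100e-06 = 1.91e-07 F/cm^2

1.91e-07


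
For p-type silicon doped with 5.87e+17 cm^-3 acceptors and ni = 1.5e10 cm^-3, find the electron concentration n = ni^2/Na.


Step 1: Majority hole concentration p ≈ Na = 5.87e+17 cm^-3
Step 2: n = ni^2 / Na = (1.5e10)^2 / 5.87e+17
Step 3: n = 3.83e+02 cm^-3

3.83e+02


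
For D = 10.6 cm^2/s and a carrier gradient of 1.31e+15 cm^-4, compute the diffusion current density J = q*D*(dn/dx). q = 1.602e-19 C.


Step 1: J = q * D * (dn/dx)
Step 2: J = 1.602e-19 * 10.6 * 1.31e+15
Step 3: J = 2.22e-03 A/cm^2

2.22e-03


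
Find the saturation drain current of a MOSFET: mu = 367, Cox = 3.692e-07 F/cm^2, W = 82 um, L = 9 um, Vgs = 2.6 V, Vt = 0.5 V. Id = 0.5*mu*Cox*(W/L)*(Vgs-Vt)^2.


Step 1: Overdrive voltage Vov = Vgs - Vt = 2.6 - 0.5 = 2.1 V
Step 2: W/L = 82/9 = 9.11111
Step 3: Id = 0.5 * 367 * 3.692e-07 * 9.11111 * 2.1^2
Step 4: Id = 2.72e-03 A

2.72e-03


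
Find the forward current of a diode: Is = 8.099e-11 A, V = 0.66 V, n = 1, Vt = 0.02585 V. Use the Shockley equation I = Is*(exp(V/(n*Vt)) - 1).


Step 1: V/(n*Vt) = 0.66/(1*0.02585) = 25.5319
Step 2: exp(25.5319) = 1.2256e+11
Step 3: I = 8.099e-11 * (1.2256e+11 - 1) = 9.93e+00 A

9.93e+00


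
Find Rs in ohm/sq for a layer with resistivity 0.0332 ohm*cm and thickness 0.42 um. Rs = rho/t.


Step 1: Convert thickness to cm: t = 0.42 um = 4.2000e-05 cm
Step 2: Rs = rho / t = 0.0332 / 4.2000e-05
Step 3: Rs = 790.5 ohm/sq

790.5


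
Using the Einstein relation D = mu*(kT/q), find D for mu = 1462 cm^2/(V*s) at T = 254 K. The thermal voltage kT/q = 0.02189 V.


Step 1: D = mu * (kT/q)
Step 2: D = 1462 * 0.02189
Step 3: D = 32.0 cm^2/s

32.0


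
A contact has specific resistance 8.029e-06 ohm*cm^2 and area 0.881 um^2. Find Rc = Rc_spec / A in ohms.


Step 1: Convert area to cm^2: 0.881 um^2 = 8.8100e-09 cm^2
Step 2: Rc = Rc_spec / A = 8.029e-06 / 8.8100e-09
Step 3: Rc = 9.11e+02 ohms

9.11e+02


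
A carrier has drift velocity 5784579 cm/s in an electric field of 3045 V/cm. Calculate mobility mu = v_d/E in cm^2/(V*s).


Step 1: mu = v_d / E
Step 2: mu = 5784579 / 3045
Step 3: mu = 1899.7 cm^2/(V*s)

1899.7


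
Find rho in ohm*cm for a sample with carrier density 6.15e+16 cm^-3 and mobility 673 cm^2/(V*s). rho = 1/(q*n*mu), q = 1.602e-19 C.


Step 1: sigma = q * n * mu = 1.602e-19 * 6.15e+16 * 673 = 6.63060e+00 S/cm
Step 2: rho = 1 / sigma = 1 / 6.63060e+00 = 0.1508 ohm*cm

0.1508


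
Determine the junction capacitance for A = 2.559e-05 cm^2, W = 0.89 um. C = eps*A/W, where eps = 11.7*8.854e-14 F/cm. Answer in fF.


Step 1: eps_Si = 11.7 * 8.854e-14 = 1.035918e-12 F/cm
Step 2: W in cm = 0.89 * 1e-4 = 8.90e-05 cm
Step 3: C = 1.035918e-12 * 2.559e-05 / 8.90e-05 = 2.978555e-13 F
Step 4: C = 297.86 fF

297.86


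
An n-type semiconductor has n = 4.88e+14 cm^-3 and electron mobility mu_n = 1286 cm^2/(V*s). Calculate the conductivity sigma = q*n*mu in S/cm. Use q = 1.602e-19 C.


Step 1: sigma = q * n * mu
Step 2: sigma = 1.602e-19 * 4.88e+14 * 1286
Step 3: sigma = 1.005e-01 S/cm

1.005e-01


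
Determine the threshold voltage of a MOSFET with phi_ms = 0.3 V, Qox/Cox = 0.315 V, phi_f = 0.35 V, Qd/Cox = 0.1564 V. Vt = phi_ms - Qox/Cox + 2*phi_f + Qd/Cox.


Step 1: Vt = phi_ms - Qox/Cox + 2*phi_f + Qd/Cox
Step 2: Vt = 0.3 - 0.315 + 2*0.35 + 0.1564
Step 3: Vt = 0.3 - 0.315 + 0.7 + 0.1564
Step 4: Vt = 0.8414 V

0.8414


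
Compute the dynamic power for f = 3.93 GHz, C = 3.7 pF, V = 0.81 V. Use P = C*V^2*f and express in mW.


Step 1: V^2 = 0.81^2 = 0.6561 V^2
Step 2: P = C*V^2*f = 3.7e-12 F * 0.6561 * 3.93e9 Hz
Step 3: P = 9.5403501e-03 W
Step 4: P = 9.54 mW

9.54


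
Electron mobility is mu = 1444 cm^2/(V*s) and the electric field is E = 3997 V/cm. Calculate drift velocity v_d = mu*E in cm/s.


Step 1: v_d = mu * E
Step 2: v_d = 1444 * 3997 = 5771668
Step 3: v_d = 5.77e+06 cm/s

5.77e+06


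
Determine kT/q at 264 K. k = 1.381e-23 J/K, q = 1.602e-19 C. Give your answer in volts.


Step 1: kT = 1.381e-23 * 264 = 3.64584e-21 J
Step 2: Vt = kT/q = 3.64584e-21 / 1.602e-19
Step 3: Vt = 0.02276 V

0.02276


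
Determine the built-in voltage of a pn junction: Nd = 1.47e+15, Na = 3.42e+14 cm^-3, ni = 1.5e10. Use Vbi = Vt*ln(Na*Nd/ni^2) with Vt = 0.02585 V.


Step 1: Compute Na*Nd/ni^2 = 3.42e+14 * 1.47e+15 / (1.5e10)^2 = 2.2344e+09
Step 2: ln(2.2344e+09) = 21.5272
Step 3: Vbi = 0.02585 * 21.5272 = 0.556 V

0.556


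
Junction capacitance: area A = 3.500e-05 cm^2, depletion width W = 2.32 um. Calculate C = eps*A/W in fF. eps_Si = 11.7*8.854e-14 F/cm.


Step 1: eps_Si = 11.7 * 8.854e-14 = 1.035918e-12 F/cm
Step 2: W in cm = 2.32 * 1e-4 = 2.32e-04 cm
Step 3: C = 1.035918e-12 * 3.500e-05 / 2.32e-04 = 1.562807e-13 F
Step 4: C = 156.28 fF

156.28


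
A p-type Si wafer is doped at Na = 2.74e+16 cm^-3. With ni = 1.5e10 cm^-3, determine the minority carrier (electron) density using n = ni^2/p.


Step 1: Majority hole concentration p ≈ Na = 2.74e+16 cm^-3
Step 2: n = ni^2 / Na = (1.5e10)^2 / 2.74e+16
Step 3: n = 8.21e+03 cm^-3

8.21e+03


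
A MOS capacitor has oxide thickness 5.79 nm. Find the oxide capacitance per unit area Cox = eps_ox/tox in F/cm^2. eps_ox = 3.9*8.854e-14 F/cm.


Step 1: eps_ox = 3.9 * 8.854e-14 = 3.45306e-13 F/cm
Step 2: tox in cm = 5.79 nm * 1e-7 = 5.7900e-07 cm
Step 3: Cox = 3.45306e-13 / 5.7900e-07 = 5.96e-07 F/cm^2

5.96e-07


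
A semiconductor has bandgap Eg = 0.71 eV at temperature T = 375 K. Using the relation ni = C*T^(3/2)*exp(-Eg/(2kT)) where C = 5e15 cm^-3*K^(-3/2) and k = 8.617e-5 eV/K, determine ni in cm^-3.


Step 1: Compute kT = 8.617e-5 * 375 = 0.03231375 eV
Step 2: Exponent = -Eg/(2kT) = -0.71/(2*0.03231375) = -10.98604
Step 3: T^(3/2) = 375^1.5 = 7261.84
Step 4: ni = 5e15 * 7261.84 * exp(-10.98604) = 6.15e+14 cm^-3

6.15e+14


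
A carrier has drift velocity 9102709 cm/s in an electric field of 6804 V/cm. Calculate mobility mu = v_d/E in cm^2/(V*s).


Step 1: mu = v_d / E
Step 2: mu = 9102709 / 6804
Step 3: mu = 1337.85 cm^2/(V*s)

1337.85


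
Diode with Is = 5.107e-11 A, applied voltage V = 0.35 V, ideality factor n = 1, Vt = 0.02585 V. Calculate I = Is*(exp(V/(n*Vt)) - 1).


Step 1: V/(n*Vt) = 0.35/(1*0.02585) = 13.5397
Step 2: exp(13.5397) = 7.5896e+05
Step 3: I = 5.107e-11 * (7.5896e+05 - 1) = 3.88e-05 A

3.88e-05


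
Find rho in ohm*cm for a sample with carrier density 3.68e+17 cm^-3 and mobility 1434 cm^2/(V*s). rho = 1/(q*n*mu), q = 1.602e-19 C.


Step 1: sigma = q * n * mu = 1.602e-19 * 3.68e+17 * 1434 = 8.45395e+01 S/cm
Step 2: rho = 1 / sigma = 1 / 8.45395e+01 = 0.01183 ohm*cm

0.01183


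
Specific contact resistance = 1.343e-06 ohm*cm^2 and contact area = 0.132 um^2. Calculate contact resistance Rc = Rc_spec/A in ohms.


Step 1: Convert area to cm^2: 0.132 um^2 = 1.3200e-09 cm^2
Step 2: Rc = Rc_spec / A = 1.343e-06 / 1.3200e-09
Step 3: Rc = 1.02e+03 ohms

1.02e+03


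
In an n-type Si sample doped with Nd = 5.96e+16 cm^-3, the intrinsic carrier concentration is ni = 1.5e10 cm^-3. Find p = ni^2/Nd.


Step 1: Since Nd >> ni, n ≈ Nd = 5.96e+16 cm^-3
Step 2: p = ni^2 / n = (1.5e10)^2 / 5.96e+16
Step 3: p = 2.25e20 / 5.96e+16 = 3.78e+03 cm^-3

3.78e+03


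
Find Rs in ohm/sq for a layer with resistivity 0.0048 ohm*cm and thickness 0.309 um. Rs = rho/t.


Step 1: Convert thickness to cm: t = 0.309 um = 3.0900e-05 cm
Step 2: Rs = rho / t = 0.0048 / 3.0900e-05
Step 3: Rs = 155.3 ohm/sq

155.3


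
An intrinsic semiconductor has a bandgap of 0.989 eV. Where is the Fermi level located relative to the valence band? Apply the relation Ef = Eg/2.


Step 1: For an intrinsic semiconductor, the Fermi level sits at midgap.
Step 2: Ef = Eg / 2 = 0.989 / 2 = 0.4945 eV

0.4945


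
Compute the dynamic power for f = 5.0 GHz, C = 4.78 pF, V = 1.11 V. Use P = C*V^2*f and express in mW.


Step 1: V^2 = 1.11^2 = 1.2321 V^2
Step 2: P = C*V^2*f = 4.78e-12 F * 1.2321 * 5.0e9 Hz
Step 3: P = 2.944719e-02 W
Step 4: P = 29.447 mW

29.447


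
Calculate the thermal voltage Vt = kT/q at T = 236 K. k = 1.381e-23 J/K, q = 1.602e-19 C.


Step 1: kT = 1.381e-23 * 236 = 3.25916e-21 J
Step 2: Vt = kT/q = 3.25916e-21 / 1.602e-19
Step 3: Vt = 0.02034 V

0.02034


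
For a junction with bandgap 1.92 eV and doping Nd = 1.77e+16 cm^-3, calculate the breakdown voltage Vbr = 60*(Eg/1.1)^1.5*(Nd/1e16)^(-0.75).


Step 1: Eg/1.1 = 1.92/1.1 = 1.745455
Step 2: (Eg/1.1)^1.5 = 1.745455^1.5 = 2.306020
Step 3: (Nd/1e16)^(-0.75) = (1.77)^(-0.75) = 0.651658
Step 4: Vbr = 60 * 2.306020 * 0.651658 = 90.2 V

90.2


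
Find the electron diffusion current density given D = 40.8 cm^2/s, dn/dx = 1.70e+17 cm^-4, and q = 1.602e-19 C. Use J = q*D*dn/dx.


Step 1: J = q * D * (dn/dx)
Step 2: J = 1.602e-19 * 40.8 * 1.70e+17
Step 3: J = 1.11e+00 A/cm^2

1.11e+00


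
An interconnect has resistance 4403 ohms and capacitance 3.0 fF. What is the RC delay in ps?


Step 1: tau = R * C
Step 2: tau = 4403 * 3.0 fF = 4403 * 3.0e-15 F
Step 3: tau = 1.3209e-11 s = 13.209 ps

13.209


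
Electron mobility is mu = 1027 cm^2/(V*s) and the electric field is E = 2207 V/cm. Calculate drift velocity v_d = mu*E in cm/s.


Step 1: v_d = mu * E
Step 2: v_d = 1027 * 2207 = 2266589
Step 3: v_d = 2.27e+06 cm/s

2.27e+06


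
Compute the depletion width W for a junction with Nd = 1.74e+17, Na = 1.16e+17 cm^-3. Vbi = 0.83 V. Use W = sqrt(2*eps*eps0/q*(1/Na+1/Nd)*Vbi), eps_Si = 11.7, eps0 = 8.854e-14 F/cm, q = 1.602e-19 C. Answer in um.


Step 1: 1/Na + 1/Nd = 1/1.16e+17 + 1/1.74e+17 = 1.43678e-17
Step 2: 2*eps*eps0/q = 2*11.7*8.854e-14/1.602e-19 = 1.293281e+07
Step 3: W^2 = 1.293281e+07 * 1.43678e-17 * 0.83 = 1.54227e-10
Step 4: W = sqrt(1.54227e-10) = 1.242e-05 cm = 0.1242 um

0.1242


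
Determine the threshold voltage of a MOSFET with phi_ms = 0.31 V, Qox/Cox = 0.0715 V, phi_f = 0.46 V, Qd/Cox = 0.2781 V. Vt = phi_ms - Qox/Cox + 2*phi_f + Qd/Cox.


Step 1: Vt = phi_ms - Qox/Cox + 2*phi_f + Qd/Cox
Step 2: Vt = 0.31 - 0.0715 + 2*0.46 + 0.2781
Step 3: Vt = 0.31 - 0.0715 + 0.92 + 0.2781
Step 4: Vt = 1.4366 V

1.4366
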